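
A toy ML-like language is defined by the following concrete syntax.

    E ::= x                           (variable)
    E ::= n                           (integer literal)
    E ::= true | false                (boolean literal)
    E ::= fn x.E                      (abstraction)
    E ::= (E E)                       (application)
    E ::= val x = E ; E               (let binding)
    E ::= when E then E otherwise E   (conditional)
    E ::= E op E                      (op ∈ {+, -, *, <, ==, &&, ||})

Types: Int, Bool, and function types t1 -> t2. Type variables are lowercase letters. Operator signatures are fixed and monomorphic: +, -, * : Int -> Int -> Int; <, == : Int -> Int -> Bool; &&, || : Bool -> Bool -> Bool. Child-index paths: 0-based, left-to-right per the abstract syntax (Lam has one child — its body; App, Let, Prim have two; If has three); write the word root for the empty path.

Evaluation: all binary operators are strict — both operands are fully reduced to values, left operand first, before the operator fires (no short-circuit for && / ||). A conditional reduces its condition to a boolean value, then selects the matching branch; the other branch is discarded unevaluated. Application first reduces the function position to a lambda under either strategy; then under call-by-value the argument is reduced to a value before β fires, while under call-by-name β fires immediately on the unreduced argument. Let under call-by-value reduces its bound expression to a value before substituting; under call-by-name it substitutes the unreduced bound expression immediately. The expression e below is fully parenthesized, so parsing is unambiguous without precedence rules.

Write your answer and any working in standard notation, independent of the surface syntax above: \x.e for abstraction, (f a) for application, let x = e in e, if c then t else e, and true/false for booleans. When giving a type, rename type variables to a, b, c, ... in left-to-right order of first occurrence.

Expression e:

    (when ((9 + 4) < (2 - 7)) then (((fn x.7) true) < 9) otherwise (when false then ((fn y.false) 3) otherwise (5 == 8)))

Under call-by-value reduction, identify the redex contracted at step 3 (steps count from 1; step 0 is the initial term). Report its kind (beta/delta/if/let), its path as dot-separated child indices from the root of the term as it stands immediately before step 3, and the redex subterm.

Trace:
step 0: (if ((9 + 4) < (2 - 7)) then (((\x.7) true) < 9) else (if false then ((\y.false) 3) else (5 == 8)))
step 1: [delta@0.0] (if (13 < (2 - 7)) then (((\x.7) true) < 9) else (if false then ((\y.false) 3) else (5 == 8)))
step 2: [delta@0.1] (if (13 < -5) then (((\x.7) true) < 9) else (if false then ((\y.false) 3) else (5 == 8)))
step 3: [delta@0] (if false then (((\x.7) true) < 9) else (if false then ((\y.false) 3) else (5 == 8)))

Answer: delta at 0 : (13 < -5)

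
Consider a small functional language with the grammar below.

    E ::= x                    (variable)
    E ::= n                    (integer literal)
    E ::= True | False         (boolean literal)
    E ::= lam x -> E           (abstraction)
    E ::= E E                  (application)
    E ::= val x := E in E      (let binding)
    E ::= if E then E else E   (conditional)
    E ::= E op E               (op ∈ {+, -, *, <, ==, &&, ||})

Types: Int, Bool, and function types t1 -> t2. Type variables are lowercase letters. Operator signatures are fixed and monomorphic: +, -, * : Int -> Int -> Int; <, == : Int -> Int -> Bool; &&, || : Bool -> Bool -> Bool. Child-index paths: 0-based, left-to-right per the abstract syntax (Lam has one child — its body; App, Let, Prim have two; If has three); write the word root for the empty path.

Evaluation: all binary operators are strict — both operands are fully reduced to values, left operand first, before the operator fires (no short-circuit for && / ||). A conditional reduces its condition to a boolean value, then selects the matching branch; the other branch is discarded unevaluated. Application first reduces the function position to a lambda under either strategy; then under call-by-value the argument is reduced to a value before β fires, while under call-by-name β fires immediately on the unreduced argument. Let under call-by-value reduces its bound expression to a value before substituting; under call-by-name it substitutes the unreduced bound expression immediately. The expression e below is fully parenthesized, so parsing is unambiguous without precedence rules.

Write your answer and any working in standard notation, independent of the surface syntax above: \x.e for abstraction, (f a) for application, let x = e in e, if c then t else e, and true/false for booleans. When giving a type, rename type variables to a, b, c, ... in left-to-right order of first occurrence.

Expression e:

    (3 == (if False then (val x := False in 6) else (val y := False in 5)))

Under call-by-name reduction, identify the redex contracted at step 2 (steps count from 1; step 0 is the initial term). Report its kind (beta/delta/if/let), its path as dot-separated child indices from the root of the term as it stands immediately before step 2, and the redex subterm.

Answer: let at 1 : (let y = false in 5)

Derivation:
step 0: (3 == (if false then (let x = false in 6) else (let y = false in 5)))
step 1: [if@1] (3 == (let y = false in 5))
step 2: [let@1] (3 == 5)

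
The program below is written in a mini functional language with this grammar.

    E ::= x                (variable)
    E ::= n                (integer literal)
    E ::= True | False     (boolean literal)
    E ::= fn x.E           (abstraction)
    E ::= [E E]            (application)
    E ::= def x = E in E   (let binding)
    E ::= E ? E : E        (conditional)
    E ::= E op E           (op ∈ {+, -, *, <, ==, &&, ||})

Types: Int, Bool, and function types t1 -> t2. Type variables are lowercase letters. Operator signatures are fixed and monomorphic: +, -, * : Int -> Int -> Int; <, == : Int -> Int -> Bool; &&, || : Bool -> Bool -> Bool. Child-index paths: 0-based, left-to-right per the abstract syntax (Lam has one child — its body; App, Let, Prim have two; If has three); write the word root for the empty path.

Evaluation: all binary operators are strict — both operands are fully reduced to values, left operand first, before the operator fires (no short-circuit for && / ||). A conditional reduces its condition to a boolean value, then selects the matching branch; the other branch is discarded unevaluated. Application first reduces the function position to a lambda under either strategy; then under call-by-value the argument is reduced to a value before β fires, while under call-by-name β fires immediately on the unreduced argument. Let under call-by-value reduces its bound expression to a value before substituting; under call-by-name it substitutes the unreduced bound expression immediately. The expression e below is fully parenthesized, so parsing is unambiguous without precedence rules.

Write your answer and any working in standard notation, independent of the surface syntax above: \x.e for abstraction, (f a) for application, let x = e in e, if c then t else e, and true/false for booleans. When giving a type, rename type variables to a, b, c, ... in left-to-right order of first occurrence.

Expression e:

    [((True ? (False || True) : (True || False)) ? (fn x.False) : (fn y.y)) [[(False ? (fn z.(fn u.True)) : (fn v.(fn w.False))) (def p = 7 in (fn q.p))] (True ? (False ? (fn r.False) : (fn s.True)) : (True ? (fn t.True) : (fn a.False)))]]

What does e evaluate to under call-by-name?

Trace:
step 0: ((if (if true then (false || true) else (true || false)) then (\x.false) else (\y.y)) (((if false then (\z.(\u.true)) else (\v.(\w.false))) (let p = 7 in (\q.p))) (if true then (if false then (\r.false) else (\s.true)) else (if true then (\t.true) else (\a.false)))))
step 1: [if@0.0] ((if (false || true) then (\x.false) else (\y.y)) (((if false then (\z.(\u.true)) else (\v.(\w.false))) (let p = 7 in (\q.p))) (if true then (if false then (\r.false) else (\s.true)) else (if true then (\t.true) else (\a.false)))))
step 2: [delta@0.0] ((if true then (\x.false) else (\y.y)) (((if false then (\z.(\u.true)) else (\v.(\w.false))) (let p = 7 in (\q.p))) (if true then (if false then (\r.false) else (\s.true)) else (if true then (\t.true) else (\a.false)))))
step 3: [if@0] ((\x.false) (((if false then (\z.(\u.true)) else (\v.(\w.false))) (let p = 7 in (\q.p))) (if true then (if false then (\r.false) else (\s.true)) else (if true then (\t.true) else (\a.false)))))
step 4: [beta@root] false

Answer: false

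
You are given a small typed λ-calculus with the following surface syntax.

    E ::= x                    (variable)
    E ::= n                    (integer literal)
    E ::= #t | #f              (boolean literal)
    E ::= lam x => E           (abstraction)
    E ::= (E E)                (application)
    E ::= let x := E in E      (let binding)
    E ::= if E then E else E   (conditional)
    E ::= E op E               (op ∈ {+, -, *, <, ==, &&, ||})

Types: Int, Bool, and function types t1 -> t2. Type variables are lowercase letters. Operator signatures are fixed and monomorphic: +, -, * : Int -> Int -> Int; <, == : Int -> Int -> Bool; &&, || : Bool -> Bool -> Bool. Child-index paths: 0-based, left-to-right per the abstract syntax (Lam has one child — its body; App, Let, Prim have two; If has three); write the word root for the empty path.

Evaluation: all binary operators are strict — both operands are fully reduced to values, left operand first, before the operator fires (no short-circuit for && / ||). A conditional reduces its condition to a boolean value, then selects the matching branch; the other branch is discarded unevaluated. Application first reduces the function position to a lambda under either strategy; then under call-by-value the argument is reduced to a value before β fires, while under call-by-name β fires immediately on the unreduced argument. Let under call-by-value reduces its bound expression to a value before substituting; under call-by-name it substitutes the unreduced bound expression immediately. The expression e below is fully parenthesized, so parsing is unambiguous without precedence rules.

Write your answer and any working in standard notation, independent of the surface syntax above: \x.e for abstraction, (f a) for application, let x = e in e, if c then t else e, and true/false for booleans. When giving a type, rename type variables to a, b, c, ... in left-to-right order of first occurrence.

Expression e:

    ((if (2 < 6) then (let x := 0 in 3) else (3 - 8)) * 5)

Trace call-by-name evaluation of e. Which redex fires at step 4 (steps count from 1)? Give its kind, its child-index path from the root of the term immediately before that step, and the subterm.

Trace:
step 0: ((if (2 < 6) then (let x = 0 in 3) else (3 - 8)) * 5)
step 1: [delta@0.0] ((if true then (let x = 0 in 3) else (3 - 8)) * 5)
step 2: [if@0] ((let x = 0 in 3) * 5)
step 3: [let@0] (3 * 5)
step 4: [delta@root] 15

Answer: delta at root : (3 * 5)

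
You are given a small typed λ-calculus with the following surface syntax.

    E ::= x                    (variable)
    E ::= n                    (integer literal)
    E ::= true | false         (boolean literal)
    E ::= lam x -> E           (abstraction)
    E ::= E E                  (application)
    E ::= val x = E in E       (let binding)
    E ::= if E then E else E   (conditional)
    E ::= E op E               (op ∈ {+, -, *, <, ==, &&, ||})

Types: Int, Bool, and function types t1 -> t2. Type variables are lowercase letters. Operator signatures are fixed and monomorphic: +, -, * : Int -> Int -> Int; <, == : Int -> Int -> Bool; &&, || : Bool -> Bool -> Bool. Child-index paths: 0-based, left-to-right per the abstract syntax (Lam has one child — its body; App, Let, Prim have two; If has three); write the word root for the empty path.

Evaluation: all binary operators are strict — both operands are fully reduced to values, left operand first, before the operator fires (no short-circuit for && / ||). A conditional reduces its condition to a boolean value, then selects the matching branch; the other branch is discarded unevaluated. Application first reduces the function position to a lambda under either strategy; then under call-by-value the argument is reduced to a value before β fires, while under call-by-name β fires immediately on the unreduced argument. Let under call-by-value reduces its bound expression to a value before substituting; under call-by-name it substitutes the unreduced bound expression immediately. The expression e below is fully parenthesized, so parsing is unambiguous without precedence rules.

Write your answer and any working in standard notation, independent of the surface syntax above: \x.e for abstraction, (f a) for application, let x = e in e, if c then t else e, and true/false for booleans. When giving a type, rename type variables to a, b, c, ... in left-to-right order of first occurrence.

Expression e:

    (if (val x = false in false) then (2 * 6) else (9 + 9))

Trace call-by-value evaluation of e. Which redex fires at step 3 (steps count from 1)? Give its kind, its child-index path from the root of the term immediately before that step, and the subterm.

Answer: delta at root : (9 + 9)

Trace:
step 0: (if (let x = false in false) then (2 * 6) else (9 + 9))
step 1: [let@0] (if false then (2 * 6) else (9 + 9))
step 2: [if@root] (9 + 9)
step 3: [delta@root] 18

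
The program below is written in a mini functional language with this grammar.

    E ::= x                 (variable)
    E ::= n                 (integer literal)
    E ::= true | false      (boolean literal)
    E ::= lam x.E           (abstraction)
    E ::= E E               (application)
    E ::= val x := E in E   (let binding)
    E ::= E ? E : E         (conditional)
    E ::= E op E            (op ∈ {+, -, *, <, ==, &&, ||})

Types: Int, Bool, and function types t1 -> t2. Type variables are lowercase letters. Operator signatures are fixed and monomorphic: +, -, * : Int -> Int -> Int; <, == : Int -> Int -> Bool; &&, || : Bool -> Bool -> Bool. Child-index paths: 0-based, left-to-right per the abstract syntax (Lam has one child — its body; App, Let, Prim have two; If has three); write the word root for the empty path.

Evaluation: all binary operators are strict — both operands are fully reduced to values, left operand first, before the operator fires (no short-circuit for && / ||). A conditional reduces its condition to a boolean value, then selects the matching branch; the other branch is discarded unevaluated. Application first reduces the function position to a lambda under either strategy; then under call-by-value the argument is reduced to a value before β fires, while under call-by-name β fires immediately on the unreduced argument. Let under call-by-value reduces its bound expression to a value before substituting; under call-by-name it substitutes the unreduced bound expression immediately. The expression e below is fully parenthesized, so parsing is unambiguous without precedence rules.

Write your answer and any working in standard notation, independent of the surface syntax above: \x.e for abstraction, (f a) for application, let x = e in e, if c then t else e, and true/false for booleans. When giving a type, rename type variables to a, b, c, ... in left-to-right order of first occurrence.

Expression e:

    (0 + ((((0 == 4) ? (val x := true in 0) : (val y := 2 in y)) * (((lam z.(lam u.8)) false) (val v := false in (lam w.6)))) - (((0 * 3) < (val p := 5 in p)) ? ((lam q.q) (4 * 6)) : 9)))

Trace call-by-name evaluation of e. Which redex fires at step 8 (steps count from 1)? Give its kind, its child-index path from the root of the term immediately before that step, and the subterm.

Answer: let at 1.1.0.1 : (let p = 5 in p)

Trace:
step 0: (0 + (((if (0 == 4) then (let x = true in 0) else (let y = 2 in y)) * (((\z.(\u.8)) false) (let v = false in (\w.6)))) - (if ((0 * 3) < (let p = 5 in p)) then ((\q.q) (4 * 6)) else 9)))
step 1: [delta@1.0.0.0] (0 + (((if false then (let x = true in 0) else (let y = 2 in y)) * (((\z.(\u.8)) false) (let v = false in (\w.6)))) - (if ((0 * 3) < (let p = 5 in p)) then ((\q.q) (4 * 6)) else 9)))
step 2: [if@1.0.0] (0 + (((let y = 2 in y) * (((\z.(\u.8)) false) (let v = false in (\w.6)))) - (if ((0 * 3) < (let p = 5 in p)) then ((\q.q) (4 * 6)) else 9)))
step 3: [let@1.0.0] (0 + ((2 * (((\z.(\u.8)) false) (let v = false in (\w.6)))) - (if ((0 * 3) < (let p = 5 in p)) then ((\q.q) (4 * 6)) else 9)))
step 4: [beta@1.0.1.0] (0 + ((2 * ((\u.8) (let v = false in (\w.6)))) - (if ((0 * 3) < (let p = 5 in p)) then ((\q.q) (4 * 6)) else 9)))
step 5: [beta@1.0.1] (0 + ((2 * 8) - (if ((0 * 3) < (let p = 5 in p)) then ((\q.q) (4 * 6)) else 9)))
step 6: [delta@1.0] (0 + (16 - (if ((0 * 3) < (let p = 5 in p)) then ((\q.q) (4 * 6)) else 9)))
step 7: [delta@1.1.0.0] (0 + (16 - (if (0 < (let p = 5 in p)) then ((\q.q) (4 * 6)) else 9)))
step 8: [let@1.1.0.1] (0 + (16 - (if (0 < 5) then ((\q.q) (4 * 6)) else 9)))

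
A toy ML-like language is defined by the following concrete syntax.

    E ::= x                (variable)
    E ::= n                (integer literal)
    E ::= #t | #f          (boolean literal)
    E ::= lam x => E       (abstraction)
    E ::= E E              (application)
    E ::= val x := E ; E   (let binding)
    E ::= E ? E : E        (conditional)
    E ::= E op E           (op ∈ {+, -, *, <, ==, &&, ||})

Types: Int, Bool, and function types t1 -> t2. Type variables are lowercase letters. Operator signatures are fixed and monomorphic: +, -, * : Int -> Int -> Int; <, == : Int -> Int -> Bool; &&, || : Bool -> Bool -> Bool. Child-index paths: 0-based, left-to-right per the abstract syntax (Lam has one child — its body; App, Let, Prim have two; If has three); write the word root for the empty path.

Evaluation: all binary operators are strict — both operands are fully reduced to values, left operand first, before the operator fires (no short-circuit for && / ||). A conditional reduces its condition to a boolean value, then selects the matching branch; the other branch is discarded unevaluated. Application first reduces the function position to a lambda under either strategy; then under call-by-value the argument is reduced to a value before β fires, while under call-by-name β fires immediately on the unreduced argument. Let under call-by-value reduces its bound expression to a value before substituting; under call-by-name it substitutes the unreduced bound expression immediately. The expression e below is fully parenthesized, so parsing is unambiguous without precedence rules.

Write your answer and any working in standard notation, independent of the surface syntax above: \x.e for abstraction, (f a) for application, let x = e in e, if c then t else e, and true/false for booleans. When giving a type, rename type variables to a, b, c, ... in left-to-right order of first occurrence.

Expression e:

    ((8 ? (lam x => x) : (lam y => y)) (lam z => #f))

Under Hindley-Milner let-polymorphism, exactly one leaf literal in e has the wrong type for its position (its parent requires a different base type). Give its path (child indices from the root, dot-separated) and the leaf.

Working:
  unify Int ~ Bool
  FAIL: mismatch Int ~ Bool

Answer: 0.0 : 8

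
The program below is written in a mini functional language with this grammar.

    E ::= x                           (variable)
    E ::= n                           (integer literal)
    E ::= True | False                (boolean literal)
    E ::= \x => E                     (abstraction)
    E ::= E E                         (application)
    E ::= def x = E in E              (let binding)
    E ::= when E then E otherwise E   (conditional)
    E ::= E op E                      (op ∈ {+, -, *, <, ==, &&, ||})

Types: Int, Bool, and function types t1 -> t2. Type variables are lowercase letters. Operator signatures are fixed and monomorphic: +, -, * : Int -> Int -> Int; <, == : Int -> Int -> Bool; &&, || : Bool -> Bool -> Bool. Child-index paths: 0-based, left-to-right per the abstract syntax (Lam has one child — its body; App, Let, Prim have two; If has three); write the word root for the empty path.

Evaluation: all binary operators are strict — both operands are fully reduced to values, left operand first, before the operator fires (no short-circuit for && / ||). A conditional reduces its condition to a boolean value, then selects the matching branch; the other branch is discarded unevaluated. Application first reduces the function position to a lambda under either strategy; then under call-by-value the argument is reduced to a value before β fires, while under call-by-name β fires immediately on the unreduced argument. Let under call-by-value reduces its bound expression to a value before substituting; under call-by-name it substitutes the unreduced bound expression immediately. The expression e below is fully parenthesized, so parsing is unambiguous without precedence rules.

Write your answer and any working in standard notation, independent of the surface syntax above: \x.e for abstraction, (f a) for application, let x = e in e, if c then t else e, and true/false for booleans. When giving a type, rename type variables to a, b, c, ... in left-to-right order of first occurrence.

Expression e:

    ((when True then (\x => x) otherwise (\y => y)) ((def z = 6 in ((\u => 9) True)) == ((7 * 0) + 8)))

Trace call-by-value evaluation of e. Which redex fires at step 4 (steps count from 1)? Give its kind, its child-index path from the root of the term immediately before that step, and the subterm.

Answer: delta at 1.1.0 : (7 * 0)

Trace:
step 0: ((if true then (\x.x) else (\y.y)) ((let z = 6 in ((\u.9) true)) == ((7 * 0) + 8)))
step 1: [if@0] ((\x.x) ((let z = 6 in ((\u.9) true)) == ((7 * 0) + 8)))
step 2: [let@1.0] ((\x.x) (((\u.9) true) == ((7 * 0) + 8)))
step 3: [beta@1.0] ((\x.x) (9 == ((7 * 0) + 8)))
step 4: [delta@1.1.0] ((\x.x) (9 == (0 + 8)))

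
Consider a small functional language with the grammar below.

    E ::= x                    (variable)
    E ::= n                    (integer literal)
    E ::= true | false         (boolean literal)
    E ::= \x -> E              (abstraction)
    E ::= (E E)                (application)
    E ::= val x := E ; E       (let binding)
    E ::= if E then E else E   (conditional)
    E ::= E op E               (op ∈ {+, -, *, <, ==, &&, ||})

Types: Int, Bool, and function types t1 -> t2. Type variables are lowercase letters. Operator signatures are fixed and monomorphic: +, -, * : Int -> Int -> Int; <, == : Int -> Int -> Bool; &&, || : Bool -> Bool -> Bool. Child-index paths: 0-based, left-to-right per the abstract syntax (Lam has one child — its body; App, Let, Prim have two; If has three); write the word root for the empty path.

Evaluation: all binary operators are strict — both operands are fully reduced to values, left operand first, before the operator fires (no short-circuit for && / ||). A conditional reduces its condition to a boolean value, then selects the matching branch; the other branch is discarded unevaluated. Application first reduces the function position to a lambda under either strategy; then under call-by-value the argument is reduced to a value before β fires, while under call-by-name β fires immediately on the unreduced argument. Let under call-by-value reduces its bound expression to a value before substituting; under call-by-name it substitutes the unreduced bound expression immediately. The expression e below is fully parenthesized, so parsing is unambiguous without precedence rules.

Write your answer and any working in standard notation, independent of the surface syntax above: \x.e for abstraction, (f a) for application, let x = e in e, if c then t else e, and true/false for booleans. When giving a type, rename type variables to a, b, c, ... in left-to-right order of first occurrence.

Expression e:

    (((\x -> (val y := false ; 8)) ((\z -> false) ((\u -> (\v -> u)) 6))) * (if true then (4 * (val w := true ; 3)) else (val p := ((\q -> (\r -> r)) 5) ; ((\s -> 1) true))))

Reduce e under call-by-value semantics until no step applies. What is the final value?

Working:
step 0: (((\x.(let y = false in 8)) ((\z.false) ((\u.(\v.u)) 6))) * (if true then (4 * (let w = true in 3)) else (let p = ((\q.(\r.r)) 5) in ((\s.1) true))))
step 1: [beta@0.1.1] (((\x.(let y = false in 8)) ((\z.false) (\v.6))) * (if true then (4 * (let w = true in 3)) else (let p = ((\q.(\r.r)) 5) in ((\s.1) true))))
step 2: [beta@0.1] (((\x.(let y = false in 8)) false) * (if true then (4 * (let w = true in 3)) else (let p = ((\q.(\r.r)) 5) in ((\s.1) true))))
step 3: [beta@0] ((let y = false in 8) * (if true then (4 * (let w = true in 3)) else (let p = ((\q.(\r.r)) 5) in ((\s.1) true))))
step 4: [let@0] (8 * (if true then (4 * (let w = true in 3)) else (let p = ((\q.(\r.r)) 5) in ((\s.1) true))))
step 5: [if@1] (8 * (4 * (let w = true in 3)))
step 6: [let@1.1] (8 * (4 * 3))
step 7: [delta@1] (8 * 12)
step 8: [delta@root] 96

Answer: 96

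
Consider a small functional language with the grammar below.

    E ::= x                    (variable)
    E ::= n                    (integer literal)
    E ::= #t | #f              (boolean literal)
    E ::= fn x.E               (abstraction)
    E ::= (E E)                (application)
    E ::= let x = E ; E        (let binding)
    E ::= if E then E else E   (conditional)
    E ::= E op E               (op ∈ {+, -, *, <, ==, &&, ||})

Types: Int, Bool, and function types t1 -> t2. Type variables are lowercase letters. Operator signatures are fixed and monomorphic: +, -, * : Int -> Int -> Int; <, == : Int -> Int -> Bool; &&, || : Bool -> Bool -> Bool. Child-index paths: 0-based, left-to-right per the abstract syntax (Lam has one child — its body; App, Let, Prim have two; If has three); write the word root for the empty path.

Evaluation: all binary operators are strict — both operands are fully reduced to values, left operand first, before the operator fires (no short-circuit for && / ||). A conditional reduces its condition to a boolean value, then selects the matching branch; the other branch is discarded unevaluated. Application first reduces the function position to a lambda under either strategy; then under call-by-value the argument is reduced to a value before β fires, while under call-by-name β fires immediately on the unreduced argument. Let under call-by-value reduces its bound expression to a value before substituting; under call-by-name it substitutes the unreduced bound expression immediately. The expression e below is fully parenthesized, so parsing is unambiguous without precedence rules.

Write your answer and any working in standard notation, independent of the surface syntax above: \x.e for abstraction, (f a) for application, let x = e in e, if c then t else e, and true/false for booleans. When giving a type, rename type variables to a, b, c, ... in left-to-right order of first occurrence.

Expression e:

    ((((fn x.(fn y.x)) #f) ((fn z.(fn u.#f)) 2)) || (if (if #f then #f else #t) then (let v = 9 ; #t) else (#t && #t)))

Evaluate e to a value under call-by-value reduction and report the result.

Answer: true

Working:
step 0: ((((\x.(\y.x)) false) ((\z.(\u.false)) 2)) || (if (if false then false else true) then (let v = 9 in true) else (true && true)))
step 1: [beta@0.0] (((\y.false) ((\z.(\u.false)) 2)) || (if (if false then false else true) then (let v = 9 in true) else (true && true)))
step 2: [beta@0.1] (((\y.false) (\u.false)) || (if (if false then false else true) then (let v = 9 in true) else (true && true)))
step 3: [beta@0] (false || (if (if false then false else true) then (let v = 9 in true) else (true && true)))
step 4: [if@1.0] (false || (if true then (let v = 9 in true) else (true && true)))
step 5: [if@1] (false || (let v = 9 in true))
step 6: [let@1] (false || true)
step 7: [delta@root] true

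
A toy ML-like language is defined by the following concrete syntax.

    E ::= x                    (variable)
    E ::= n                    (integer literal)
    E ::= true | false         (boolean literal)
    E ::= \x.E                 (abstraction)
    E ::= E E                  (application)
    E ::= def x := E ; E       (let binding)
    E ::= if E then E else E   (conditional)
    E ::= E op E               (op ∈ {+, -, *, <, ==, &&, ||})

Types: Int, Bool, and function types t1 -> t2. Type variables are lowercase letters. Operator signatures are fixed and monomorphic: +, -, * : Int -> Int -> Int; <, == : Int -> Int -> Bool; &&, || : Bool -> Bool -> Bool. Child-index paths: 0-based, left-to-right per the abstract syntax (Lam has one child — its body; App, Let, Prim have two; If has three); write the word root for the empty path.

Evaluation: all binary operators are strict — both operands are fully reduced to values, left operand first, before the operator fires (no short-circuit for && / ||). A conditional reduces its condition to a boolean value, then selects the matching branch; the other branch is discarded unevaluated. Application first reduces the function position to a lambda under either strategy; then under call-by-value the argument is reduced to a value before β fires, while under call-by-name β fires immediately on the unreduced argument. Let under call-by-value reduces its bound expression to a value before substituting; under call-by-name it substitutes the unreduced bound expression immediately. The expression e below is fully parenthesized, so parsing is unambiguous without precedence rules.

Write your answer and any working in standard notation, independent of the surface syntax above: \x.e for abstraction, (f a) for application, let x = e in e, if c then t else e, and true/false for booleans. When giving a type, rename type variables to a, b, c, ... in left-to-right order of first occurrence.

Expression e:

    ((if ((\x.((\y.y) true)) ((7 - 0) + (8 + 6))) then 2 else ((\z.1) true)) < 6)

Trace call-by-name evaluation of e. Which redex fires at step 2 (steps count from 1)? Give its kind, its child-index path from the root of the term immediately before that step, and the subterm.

Answer: beta at 0.0 : ((\y.y) true)

Trace:
step 0: ((if ((\x.((\y.y) true)) ((7 - 0) + (8 + 6))) then 2 else ((\z.1) true)) < 6)
step 1: [beta@0.0] ((if ((\y.y) true) then 2 else ((\z.1) true)) < 6)
step 2: [beta@0.0] ((if true then 2 else ((\z.1) true)) < 6)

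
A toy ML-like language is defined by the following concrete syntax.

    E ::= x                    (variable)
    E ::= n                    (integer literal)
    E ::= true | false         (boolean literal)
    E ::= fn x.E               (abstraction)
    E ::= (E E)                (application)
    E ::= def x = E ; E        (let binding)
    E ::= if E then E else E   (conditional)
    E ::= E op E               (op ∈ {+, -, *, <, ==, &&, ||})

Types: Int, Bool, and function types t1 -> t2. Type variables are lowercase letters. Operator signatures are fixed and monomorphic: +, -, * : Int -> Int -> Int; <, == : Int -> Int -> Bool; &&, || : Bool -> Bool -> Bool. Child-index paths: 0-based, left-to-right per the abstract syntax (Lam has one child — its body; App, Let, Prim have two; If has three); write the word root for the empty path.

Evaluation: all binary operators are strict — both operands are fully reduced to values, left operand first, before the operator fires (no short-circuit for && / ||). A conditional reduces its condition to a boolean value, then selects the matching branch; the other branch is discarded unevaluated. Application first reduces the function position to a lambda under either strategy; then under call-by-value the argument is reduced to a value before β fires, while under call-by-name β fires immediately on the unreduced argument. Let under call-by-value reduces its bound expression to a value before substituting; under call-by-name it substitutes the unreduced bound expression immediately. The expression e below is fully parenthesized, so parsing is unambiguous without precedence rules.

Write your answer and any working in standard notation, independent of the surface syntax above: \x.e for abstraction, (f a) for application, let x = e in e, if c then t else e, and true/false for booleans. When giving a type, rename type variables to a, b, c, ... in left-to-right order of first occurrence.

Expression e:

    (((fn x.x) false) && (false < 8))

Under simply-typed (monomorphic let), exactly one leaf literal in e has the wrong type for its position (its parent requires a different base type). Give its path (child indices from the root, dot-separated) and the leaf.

Answer: 1.0 : false

Trace:
x : a
\x._ : a -> a
  unify a -> a ~ Bool -> b
  unify a ~ Bool
  unify Bool ~ b
_ _ : Bool
  unify Bool ~ Bool
  unify Bool ~ Int
  FAIL: mismatch Bool ~ Int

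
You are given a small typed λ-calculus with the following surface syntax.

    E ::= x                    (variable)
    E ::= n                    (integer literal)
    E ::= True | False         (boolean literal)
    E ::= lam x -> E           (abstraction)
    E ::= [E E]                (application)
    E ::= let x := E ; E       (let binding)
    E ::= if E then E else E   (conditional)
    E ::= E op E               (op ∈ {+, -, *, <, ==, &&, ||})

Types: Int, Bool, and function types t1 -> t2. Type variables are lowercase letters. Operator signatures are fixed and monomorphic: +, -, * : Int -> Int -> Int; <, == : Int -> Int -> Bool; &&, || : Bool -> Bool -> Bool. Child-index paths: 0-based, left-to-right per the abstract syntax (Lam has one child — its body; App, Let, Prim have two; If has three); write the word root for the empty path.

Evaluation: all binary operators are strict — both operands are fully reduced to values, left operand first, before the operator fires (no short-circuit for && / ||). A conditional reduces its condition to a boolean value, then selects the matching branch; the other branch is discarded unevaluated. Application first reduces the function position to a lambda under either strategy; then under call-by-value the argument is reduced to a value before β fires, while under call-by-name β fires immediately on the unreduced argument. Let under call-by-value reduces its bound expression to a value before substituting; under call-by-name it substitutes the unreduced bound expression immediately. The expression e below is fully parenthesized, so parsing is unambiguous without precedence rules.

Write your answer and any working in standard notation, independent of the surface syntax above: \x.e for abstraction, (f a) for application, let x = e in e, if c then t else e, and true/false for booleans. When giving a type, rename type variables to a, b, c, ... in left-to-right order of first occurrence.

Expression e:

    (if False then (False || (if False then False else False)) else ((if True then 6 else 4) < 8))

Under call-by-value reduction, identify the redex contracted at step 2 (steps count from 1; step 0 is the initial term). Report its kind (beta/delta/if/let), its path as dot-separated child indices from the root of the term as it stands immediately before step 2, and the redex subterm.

Answer: if at 0 : (if true then 6 else 4)

Working:
step 0: (if false then (false || (if false then false else false)) else ((if true then 6 else 4) < 8))
step 1: [if@root] ((if true then 6 else 4) < 8)
step 2: [if@0] (6 < 8)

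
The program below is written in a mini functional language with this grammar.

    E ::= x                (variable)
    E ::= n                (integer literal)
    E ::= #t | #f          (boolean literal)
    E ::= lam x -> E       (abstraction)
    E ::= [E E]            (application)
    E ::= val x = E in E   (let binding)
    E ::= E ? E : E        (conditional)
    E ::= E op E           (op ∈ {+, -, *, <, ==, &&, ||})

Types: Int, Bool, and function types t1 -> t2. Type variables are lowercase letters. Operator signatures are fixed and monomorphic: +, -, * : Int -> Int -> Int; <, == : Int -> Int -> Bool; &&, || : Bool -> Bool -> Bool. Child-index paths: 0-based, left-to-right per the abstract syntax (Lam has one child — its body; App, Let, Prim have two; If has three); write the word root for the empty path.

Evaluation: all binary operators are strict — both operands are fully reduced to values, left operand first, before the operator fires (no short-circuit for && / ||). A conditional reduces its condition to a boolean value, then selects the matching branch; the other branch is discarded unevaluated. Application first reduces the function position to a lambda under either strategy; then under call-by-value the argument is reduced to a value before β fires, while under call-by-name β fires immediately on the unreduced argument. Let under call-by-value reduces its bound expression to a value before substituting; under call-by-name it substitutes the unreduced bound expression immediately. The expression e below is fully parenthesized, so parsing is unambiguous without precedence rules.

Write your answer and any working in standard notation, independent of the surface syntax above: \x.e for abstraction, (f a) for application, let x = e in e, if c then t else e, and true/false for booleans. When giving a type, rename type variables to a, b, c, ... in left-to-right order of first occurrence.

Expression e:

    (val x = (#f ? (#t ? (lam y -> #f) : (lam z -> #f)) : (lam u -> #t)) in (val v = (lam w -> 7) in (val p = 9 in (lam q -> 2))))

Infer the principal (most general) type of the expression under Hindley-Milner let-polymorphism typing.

Answer: a -> Int

Trace:
  unify Bool ~ Bool
  unify Bool ~ Bool
\y._ : a -> Bool
\z._ : b -> Bool
  unify a -> Bool ~ b -> Bool
  unify a ~ b
  unify Bool ~ Bool
\u._ : c -> Bool
  unify b -> Bool ~ c -> Bool
  unify b ~ c
  unify Bool ~ Bool
let x : forall. c -> Bool
\w._ : d -> Int
let v : forall. d -> Int
let p : Int
\q._ : e -> Int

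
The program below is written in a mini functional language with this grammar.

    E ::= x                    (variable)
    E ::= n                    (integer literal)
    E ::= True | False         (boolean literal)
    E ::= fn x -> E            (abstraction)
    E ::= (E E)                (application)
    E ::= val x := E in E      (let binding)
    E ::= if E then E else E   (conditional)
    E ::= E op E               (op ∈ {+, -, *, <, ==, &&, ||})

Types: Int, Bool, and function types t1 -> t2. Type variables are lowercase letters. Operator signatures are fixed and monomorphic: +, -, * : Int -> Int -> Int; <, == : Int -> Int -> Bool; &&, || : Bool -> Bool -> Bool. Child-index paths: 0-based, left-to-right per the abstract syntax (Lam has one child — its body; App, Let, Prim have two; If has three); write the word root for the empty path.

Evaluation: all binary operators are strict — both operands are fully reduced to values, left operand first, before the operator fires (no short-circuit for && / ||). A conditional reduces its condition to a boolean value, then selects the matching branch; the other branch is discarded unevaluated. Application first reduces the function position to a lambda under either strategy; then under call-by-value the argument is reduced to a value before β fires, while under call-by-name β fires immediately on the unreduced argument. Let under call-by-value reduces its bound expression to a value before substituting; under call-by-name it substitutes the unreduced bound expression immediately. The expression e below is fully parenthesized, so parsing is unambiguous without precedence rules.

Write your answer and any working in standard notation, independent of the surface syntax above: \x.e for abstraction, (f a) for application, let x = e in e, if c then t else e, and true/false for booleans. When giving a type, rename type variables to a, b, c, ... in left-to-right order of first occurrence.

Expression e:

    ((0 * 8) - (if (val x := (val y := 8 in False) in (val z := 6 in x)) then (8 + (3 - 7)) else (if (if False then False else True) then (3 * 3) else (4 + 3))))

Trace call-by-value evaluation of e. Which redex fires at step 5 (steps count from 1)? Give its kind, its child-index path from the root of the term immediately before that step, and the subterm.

Answer: if at 1 : (if false then (8 + (3 - 7)) else (if (if false then false else true) then (3 * 3) else (4 + 3)))

Working:
step 0: ((0 * 8) - (if (let x = (let y = 8 in false) in (let z = 6 in x)) then (8 + (3 - 7)) else (if (if false then false else true) then (3 * 3) else (4 + 3))))
step 1: [delta@0] (0 - (if (let x = (let y = 8 in false) in (let z = 6 in x)) then (8 + (3 - 7)) else (if (if false then false else true) then (3 * 3) else (4 + 3))))
step 2: [let@1.0.0] (0 - (if (let x = false in (let z = 6 in x)) then (8 + (3 - 7)) else (if (if false then false else true) then (3 * 3) else (4 + 3))))
step 3: [let@1.0] (0 - (if (let z = 6 in false) then (8 + (3 - 7)) else (if (if false then false else true) then (3 * 3) else (4 + 3))))
step 4: [let@1.0] (0 - (if false then (8 + (3 - 7)) else (if (if false then false else true) then (3 * 3) else (4 + 3))))
step 5: [if@1] (0 - (if (if false then false else true) then (3 * 3) else (4 + 3)))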